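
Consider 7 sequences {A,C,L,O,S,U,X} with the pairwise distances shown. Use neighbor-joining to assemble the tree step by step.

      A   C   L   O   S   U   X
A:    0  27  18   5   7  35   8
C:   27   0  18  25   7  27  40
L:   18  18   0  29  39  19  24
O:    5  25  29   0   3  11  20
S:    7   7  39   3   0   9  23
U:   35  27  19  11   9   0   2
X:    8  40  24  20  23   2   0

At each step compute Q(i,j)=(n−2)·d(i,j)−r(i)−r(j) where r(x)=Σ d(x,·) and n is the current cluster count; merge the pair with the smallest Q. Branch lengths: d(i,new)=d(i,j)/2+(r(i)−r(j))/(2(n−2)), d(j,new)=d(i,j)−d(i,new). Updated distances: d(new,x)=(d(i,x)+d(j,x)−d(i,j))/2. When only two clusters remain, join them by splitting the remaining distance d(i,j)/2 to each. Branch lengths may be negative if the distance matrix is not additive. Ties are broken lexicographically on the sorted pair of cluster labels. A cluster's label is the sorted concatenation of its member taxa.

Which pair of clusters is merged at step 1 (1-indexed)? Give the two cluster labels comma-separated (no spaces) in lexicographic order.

1. join U+X (d=2, Q=-210) ⇒ UX; edges |U|=-2/5, |X|=12/5
  updated: d(A,UX)=41/2, d(C,UX)=65/2, d(L,UX)=41/2, d(O,UX)=29/2, d(S,UX)=15
2. join C+L (d=18, Q=-162) ⇒ CL; edges |C|=57/8, |L|=87/8
  updated: d(A,CL)=27/2, d(CL,O)=18, d(CL,S)=14, d(CL,UX)=35/2
3. join CL+UX (d=35/2, Q=-78) ⇒ CLUX; edges |CL|=8, |UX|=19/2
  updated: d(A,CLUX)=33/4, d(CLUX,O)=15/2, d(CLUX,S)=23/4
4. join A+O (d=5, Q=-103/4) ⇒ AO; edges |A|=59/16, |O|=21/16
  updated: d(AO,CLUX)=43/8, d(AO,S)=5/2
5. join AO+CLUX (d=43/8, Q=-109/8) ⇒ ACLOUX; edges |AO|=17/16, |CLUX|=69/16
  updated: d(ACLOUX,S)=23/16
6. join ACLOUX+S (d=23/16) ⇒ ACLOSUX; edges |ACLOUX|=23/32, |S|=23/32
final tree: (((A:59/16,O:21/16):17/16,((C:57/8,L:87/8):8,(U:-2/5,X:12/5):19/2):69/16):23/32,S:23/32)
total length: 789/16

U,X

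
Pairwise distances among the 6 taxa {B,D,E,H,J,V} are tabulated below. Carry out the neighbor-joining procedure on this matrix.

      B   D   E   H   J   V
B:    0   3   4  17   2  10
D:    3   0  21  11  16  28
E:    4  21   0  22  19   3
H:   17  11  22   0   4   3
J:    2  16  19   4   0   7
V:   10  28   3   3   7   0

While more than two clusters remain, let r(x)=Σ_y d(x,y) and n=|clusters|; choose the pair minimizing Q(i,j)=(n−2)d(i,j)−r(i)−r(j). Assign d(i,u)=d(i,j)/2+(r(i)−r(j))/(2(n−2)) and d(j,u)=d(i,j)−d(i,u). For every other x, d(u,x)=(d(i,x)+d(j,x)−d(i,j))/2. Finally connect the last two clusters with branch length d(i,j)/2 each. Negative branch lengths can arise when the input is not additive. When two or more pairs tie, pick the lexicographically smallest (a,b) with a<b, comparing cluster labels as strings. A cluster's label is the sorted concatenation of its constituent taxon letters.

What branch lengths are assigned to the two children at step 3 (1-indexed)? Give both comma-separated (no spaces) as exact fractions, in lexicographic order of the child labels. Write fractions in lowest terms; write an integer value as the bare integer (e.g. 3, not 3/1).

step 1: merge (E,V) at d=3, Q=-108; branch lengths E→15/4, V→-3/4; new cluster EV
  updated: d(B,EV)=11/2, d(D,EV)=23, d(EV,H)=11, d(EV,J)=23/2
step 2: merge (B,D) at d=3, Q=-143/2; branch lengths B→-11/4, D→23/4; new cluster BD
  updated: d(BD,EV)=51/4, d(BD,H)=25/2, d(BD,J)=15/2
step 3: merge (BD,EV) at d=51/4, Q=-85/2; branch lengths BD→23/4, EV→7; new cluster BDEV
  updated: d(BDEV,H)=43/8, d(BDEV,J)=25/8
step 4: merge (BDEV,H) at d=43/8, Q=-25/2; branch lengths BDEV→9/4, H→25/8; new cluster BDEHV
  updated: d(BDEHV,J)=7/8
step 5: merge (BDEHV,J) at d=7/8; branch lengths BDEHV→7/16, J→7/16; new cluster BDEHJV
final tree: ((((B:-11/4,D:23/4):23/4,(E:15/4,V:-3/4):7):9/4,H:25/8):7/16,J:7/16)
total length: 25

23/4,7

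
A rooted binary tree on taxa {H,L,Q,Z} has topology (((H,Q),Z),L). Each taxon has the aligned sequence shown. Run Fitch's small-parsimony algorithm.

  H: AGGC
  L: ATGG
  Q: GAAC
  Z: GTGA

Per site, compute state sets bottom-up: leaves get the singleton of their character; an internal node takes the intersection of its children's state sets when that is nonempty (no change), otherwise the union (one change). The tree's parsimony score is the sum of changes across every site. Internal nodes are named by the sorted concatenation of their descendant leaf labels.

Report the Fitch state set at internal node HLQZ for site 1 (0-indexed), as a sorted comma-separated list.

T

site 0, node HQ: H={A} ∪ Q={G} → {A,G} (+1)
site 0, node HQZ: HQ={A,G} ∩ Z={G} → {G} (+0)
site 0, node HLQZ: HQZ={G} ∪ L={A} → {A,G} (+1)
site 1, node HQ: H={G} ∪ Q={A} → {A,G} (+1)
site 1, node HQZ: HQ={A,G} ∪ Z={T} → {A,G,T} (+1)
site 1, node HLQZ: HQZ={A,G,T} ∩ L={T} → {T} (+0)
site 2, node HQ: H={G} ∪ Q={A} → {A,G} (+1)
site 2, node HQZ: HQ={A,G} ∩ Z={G} → {G} (+0)
site 2, node HLQZ: HQZ={G} ∩ L={G} → {G} (+0)
site 3, node HQ: H={C} ∩ Q={C} → {C} (+0)
site 3, node HQZ: HQ={C} ∪ Z={A} → {A,C} (+1)
site 3, node HLQZ: HQZ={A,C} ∪ L={G} → {A,C,G} (+1)
per-site changes: [2, 2, 1, 2]; total = 7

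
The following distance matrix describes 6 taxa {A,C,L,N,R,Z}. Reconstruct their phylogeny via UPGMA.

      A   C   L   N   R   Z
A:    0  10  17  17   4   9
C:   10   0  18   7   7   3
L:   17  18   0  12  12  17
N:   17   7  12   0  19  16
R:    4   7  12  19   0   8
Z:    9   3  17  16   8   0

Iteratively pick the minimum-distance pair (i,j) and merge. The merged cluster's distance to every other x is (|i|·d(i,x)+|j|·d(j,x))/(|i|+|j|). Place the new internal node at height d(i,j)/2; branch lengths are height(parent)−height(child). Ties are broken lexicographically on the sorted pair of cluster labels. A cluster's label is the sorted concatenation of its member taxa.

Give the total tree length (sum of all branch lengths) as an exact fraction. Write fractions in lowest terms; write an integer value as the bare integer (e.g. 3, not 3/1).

233/8

step 1: merge (C,Z) at d=3; branch lengths C→3/2, Z→3/2; new cluster CZ
  updated: d(A,CZ)=19/2, d(CZ,L)=35/2, d(CZ,N)=23/2, d(CZ,R)=15/2
step 2: merge (A,R) at d=4; branch lengths A→2, R→2; new cluster AR
  updated: d(AR,CZ)=17/2, d(AR,L)=29/2, d(AR,N)=18
step 3: merge (AR,CZ) at d=17/2; branch lengths AR→9/4, CZ→11/4; new cluster ACRZ
  updated: d(ACRZ,L)=16, d(ACRZ,N)=59/4
step 4: merge (L,N) at d=12; branch lengths L→6, N→6; new cluster LN
  updated: d(ACRZ,LN)=123/8
step 5: merge (ACRZ,LN) at d=123/8; branch lengths ACRZ→55/16, LN→27/16; new cluster ACLNRZ
final tree: (((A:2,R:2):9/4,(C:3/2,Z:3/2):11/4):55/16,(L:6,N:6):27/16)
total length: 233/8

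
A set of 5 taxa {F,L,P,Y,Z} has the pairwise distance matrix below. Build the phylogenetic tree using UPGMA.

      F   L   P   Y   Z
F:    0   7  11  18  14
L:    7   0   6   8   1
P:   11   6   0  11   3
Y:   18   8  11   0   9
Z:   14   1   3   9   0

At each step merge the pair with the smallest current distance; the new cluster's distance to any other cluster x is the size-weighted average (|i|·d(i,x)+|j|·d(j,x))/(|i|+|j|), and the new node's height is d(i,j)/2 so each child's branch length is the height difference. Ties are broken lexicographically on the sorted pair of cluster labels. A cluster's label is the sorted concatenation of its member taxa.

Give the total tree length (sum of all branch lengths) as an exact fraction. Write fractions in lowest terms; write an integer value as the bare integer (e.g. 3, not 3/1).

1. join L+Z (d=1) ⇒ LZ; edges |L|=1/2, |Z|=1/2
  updated: d(F,LZ)=21/2, d(LZ,P)=9/2, d(LZ,Y)=17/2
2. join LZ+P (d=9/2) ⇒ LPZ; edges |LZ|=7/4, |P|=9/4
  updated: d(F,LPZ)=32/3, d(LPZ,Y)=28/3
3. join LPZ+Y (d=28/3) ⇒ LPYZ; edges |LPZ|=29/12, |Y|=14/3
  updated: d(F,LPYZ)=25/2
4. join F+LPYZ (d=25/2) ⇒ FLPYZ; edges |F|=25/4, |LPYZ|=19/12
final tree: (F:25/4,(((L:1/2,Z:1/2):7/4,P:9/4):29/12,Y:14/3):19/12)
total length: 239/12

239/12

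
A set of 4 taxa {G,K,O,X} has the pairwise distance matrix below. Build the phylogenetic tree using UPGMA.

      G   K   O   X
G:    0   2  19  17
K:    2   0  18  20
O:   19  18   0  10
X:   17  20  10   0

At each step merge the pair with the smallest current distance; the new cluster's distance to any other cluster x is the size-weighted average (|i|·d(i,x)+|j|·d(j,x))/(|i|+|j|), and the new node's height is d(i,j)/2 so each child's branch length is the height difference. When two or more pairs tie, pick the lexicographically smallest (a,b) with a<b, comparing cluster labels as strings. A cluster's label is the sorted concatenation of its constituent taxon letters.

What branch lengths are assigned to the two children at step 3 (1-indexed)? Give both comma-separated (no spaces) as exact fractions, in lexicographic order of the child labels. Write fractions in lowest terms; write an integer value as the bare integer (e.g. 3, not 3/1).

33/4,17/4

1. join G+K (d=2) ⇒ GK; edges |G|=1, |K|=1
  updated: d(GK,O)=37/2, d(GK,X)=37/2
2. join O+X (d=10) ⇒ OX; edges |O|=5, |X|=5
  updated: d(GK,OX)=37/2
3. join GK+OX (d=37/2) ⇒ GKOX; edges |GK|=33/4, |OX|=17/4
final tree: ((G:1,K:1):33/4,(O:5,X:5):17/4)
total length: 49/2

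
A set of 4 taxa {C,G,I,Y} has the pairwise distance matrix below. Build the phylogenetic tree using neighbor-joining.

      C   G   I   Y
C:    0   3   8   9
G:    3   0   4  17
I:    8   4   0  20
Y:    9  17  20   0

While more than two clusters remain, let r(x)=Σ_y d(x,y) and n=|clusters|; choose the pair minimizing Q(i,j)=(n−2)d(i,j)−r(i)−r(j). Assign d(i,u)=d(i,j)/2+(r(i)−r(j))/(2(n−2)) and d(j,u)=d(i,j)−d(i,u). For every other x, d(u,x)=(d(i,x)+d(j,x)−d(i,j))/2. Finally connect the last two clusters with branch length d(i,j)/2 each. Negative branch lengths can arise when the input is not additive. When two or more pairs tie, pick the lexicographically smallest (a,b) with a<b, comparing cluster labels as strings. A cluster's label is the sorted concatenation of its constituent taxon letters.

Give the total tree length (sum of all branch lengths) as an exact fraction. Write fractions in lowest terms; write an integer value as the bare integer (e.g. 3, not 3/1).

step 1: merge (C,Y) at d=9, Q=-48; branch lengths C→-2, Y→11; new cluster CY
  updated: d(CY,G)=11/2, d(CY,I)=19/2
step 2: merge (CY,G) at d=11/2, Q=-19; branch lengths CY→11/2, G→0; new cluster CGY
  updated: d(CGY,I)=4
step 3: merge (CGY,I) at d=4; branch lengths CGY→2, I→2; new cluster CGIY
final tree: (((C:-2,Y:11):11/2,G:0):2,I:2)
total length: 37/2

37/2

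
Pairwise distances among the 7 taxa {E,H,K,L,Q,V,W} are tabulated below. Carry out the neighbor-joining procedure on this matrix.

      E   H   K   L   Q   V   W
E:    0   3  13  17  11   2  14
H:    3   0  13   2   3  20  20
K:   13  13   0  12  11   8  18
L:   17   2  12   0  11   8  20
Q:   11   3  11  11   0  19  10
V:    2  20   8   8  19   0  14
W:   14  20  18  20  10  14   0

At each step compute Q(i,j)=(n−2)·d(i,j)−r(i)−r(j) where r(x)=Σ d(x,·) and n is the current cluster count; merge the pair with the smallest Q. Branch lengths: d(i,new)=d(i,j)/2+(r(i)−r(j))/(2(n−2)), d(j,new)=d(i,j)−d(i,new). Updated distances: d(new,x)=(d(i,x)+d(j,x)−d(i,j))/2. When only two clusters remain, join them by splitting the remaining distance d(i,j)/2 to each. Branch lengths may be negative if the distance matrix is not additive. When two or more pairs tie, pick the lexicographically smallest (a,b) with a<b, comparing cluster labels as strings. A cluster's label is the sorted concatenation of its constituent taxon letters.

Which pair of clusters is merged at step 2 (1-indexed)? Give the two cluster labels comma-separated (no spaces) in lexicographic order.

H,L

step 1: merge (E,V) at d=2, Q=-121; branch lengths E→-1/10, V→21/10; new cluster EV
  updated: d(EV,H)=21/2, d(EV,K)=19/2, d(EV,L)=23/2, d(EV,Q)=14, d(EV,W)=13
step 2: merge (H,L) at d=2, Q=-97; branch lengths H→0, L→2; new cluster HL
  updated: d(EV,HL)=10, d(HL,K)=23/2, d(HL,Q)=6, d(HL,W)=19
step 3: merge (Q,W) at d=10, Q=-71; branch lengths Q→11/6, W→49/6; new cluster QW
  updated: d(EV,QW)=17/2, d(HL,QW)=15/2, d(K,QW)=19/2
step 4: merge (EV,K) at d=19/2, Q=-79/2; branch lengths EV→33/8, K→43/8; new cluster EKV
  updated: d(EKV,HL)=6, d(EKV,QW)=17/4
step 5: merge (EKV,HL) at d=6, Q=-71/4; branch lengths EKV→11/8, HL→37/8; new cluster EHKLV
  updated: d(EHKLV,QW)=23/8
step 6: merge (EHKLV,QW) at d=23/8; branch lengths EHKLV→23/16, QW→23/16; new cluster EHKLQVW
final tree: ((((E:-1/10,V:21/10):33/8,K:43/8):11/8,(H:0,L:2):37/8):23/16,(Q:11/6,W:49/6):23/16)
total length: 259/8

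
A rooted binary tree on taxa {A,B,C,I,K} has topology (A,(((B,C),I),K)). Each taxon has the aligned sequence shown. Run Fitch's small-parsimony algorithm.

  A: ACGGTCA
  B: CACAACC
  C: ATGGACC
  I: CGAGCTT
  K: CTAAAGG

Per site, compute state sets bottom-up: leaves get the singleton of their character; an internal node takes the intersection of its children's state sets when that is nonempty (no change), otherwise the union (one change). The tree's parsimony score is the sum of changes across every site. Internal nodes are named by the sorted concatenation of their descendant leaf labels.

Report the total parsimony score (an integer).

17

BC@0: {C} ∪ {A} = {A,C} (union, +1)
BCI@0: {A,C} ∩ {C} = {C} (intersection, +0)
BCIK@0: {C} ∩ {C} = {C} (intersection, +0)
ABCIK@0: {A} ∪ {C} = {A,C} (union, +1)
BC@1: {A} ∪ {T} = {A,T} (union, +1)
BCI@1: {A,T} ∪ {G} = {A,G,T} (union, +1)
BCIK@1: {A,G,T} ∩ {T} = {T} (intersection, +0)
ABCIK@1: {C} ∪ {T} = {C,T} (union, +1)
BC@2: {C} ∪ {G} = {C,G} (union, +1)
BCI@2: {C,G} ∪ {A} = {A,C,G} (union, +1)
BCIK@2: {A,C,G} ∩ {A} = {A} (intersection, +0)
ABCIK@2: {G} ∪ {A} = {A,G} (union, +1)
BC@3: {A} ∪ {G} = {A,G} (union, +1)
BCI@3: {A,G} ∩ {G} = {G} (intersection, +0)
BCIK@3: {G} ∪ {A} = {A,G} (union, +1)
ABCIK@3: {G} ∩ {A,G} = {G} (intersection, +0)
BC@4: {A} ∩ {A} = {A} (intersection, +0)
BCI@4: {A} ∪ {C} = {A,C} (union, +1)
BCIK@4: {A,C} ∩ {A} = {A} (intersection, +0)
ABCIK@4: {T} ∪ {A} = {A,T} (union, +1)
BC@5: {C} ∩ {C} = {C} (intersection, +0)
BCI@5: {C} ∪ {T} = {C,T} (union, +1)
BCIK@5: {C,T} ∪ {G} = {C,G,T} (union, +1)
ABCIK@5: {C} ∩ {C,G,T} = {C} (intersection, +0)
BC@6: {C} ∩ {C} = {C} (intersection, +0)
BCI@6: {C} ∪ {T} = {C,T} (union, +1)
BCIK@6: {C,T} ∪ {G} = {C,G,T} (union, +1)
ABCIK@6: {A} ∪ {C,G,T} = {A,C,G,T} (union, +1)
per-site changes: [2, 3, 3, 2, 2, 2, 3]; total = 17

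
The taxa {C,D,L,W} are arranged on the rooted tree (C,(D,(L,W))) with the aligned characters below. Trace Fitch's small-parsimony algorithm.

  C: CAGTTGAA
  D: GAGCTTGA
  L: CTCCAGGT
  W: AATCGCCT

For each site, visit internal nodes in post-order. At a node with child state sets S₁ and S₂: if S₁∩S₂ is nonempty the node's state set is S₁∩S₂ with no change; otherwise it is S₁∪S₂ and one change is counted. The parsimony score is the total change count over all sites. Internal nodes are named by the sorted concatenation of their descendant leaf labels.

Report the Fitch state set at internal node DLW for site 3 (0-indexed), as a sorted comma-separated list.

C

LW@0: {C} ∪ {A} = {A,C} (union, +1)
DLW@0: {G} ∪ {A,C} = {A,C,G} (union, +1)
CDLW@0: {C} ∩ {A,C,G} = {C} (intersection, +0)
LW@1: {T} ∪ {A} = {A,T} (union, +1)
DLW@1: {A} ∩ {A,T} = {A} (intersection, +0)
CDLW@1: {A} ∩ {A} = {A} (intersection, +0)
LW@2: {C} ∪ {T} = {C,T} (union, +1)
DLW@2: {G} ∪ {C,T} = {C,G,T} (union, +1)
CDLW@2: {G} ∩ {C,G,T} = {G} (intersection, +0)
LW@3: {C} ∩ {C} = {C} (intersection, +0)
DLW@3: {C} ∩ {C} = {C} (intersection, +0)
CDLW@3: {T} ∪ {C} = {C,T} (union, +1)
LW@4: {A} ∪ {G} = {A,G} (union, +1)
DLW@4: {T} ∪ {A,G} = {A,G,T} (union, +1)
CDLW@4: {T} ∩ {A,G,T} = {T} (intersection, +0)
LW@5: {G} ∪ {C} = {C,G} (union, +1)
DLW@5: {T} ∪ {C,G} = {C,G,T} (union, +1)
CDLW@5: {G} ∩ {C,G,T} = {G} (intersection, +0)
LW@6: {G} ∪ {C} = {C,G} (union, +1)
DLW@6: {G} ∩ {C,G} = {G} (intersection, +0)
CDLW@6: {A} ∪ {G} = {A,G} (union, +1)
LW@7: {T} ∩ {T} = {T} (intersection, +0)
DLW@7: {A} ∪ {T} = {A,T} (union, +1)
CDLW@7: {A} ∩ {A,T} = {A} (intersection, +0)
per-site changes: [2, 1, 2, 1, 2, 2, 2, 1]; total = 13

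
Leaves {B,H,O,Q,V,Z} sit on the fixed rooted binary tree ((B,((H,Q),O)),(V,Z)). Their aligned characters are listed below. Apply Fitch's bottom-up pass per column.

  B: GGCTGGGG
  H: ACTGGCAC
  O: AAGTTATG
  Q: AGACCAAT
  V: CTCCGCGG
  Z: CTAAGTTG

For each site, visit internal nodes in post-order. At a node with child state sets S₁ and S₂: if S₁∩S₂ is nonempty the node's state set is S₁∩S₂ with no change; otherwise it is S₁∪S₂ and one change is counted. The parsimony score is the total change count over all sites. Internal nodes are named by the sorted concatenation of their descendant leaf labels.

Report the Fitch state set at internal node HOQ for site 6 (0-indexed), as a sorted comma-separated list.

A,T

site 0, node HQ: H={A} ∩ Q={A} → {A} (+0)
site 0, node HOQ: HQ={A} ∩ O={A} → {A} (+0)
site 0, node BHOQ: B={G} ∪ HOQ={A} → {A,G} (+1)
site 0, node VZ: V={C} ∩ Z={C} → {C} (+0)
site 0, node BHOQVZ: BHOQ={A,G} ∪ VZ={C} → {A,C,G} (+1)
site 1, node HQ: H={C} ∪ Q={G} → {C,G} (+1)
site 1, node HOQ: HQ={C,G} ∪ O={A} → {A,C,G} (+1)
site 1, node BHOQ: B={G} ∩ HOQ={A,C,G} → {G} (+0)
site 1, node VZ: V={T} ∩ Z={T} → {T} (+0)
site 1, node BHOQVZ: BHOQ={G} ∪ VZ={T} → {G,T} (+1)
site 2, node HQ: H={T} ∪ Q={A} → {A,T} (+1)
site 2, node HOQ: HQ={A,T} ∪ O={G} → {A,G,T} (+1)
site 2, node BHOQ: B={C} ∪ HOQ={A,G,T} → {A,C,G,T} (+1)
site 2, node VZ: V={C} ∪ Z={A} → {A,C} (+1)
site 2, node BHOQVZ: BHOQ={A,C,G,T} ∩ VZ={A,C} → {A,C} (+0)
site 3, node HQ: H={G} ∪ Q={C} → {C,G} (+1)
site 3, node HOQ: HQ={C,G} ∪ O={T} → {C,G,T} (+1)
site 3, node BHOQ: B={T} ∩ HOQ={C,G,T} → {T} (+0)
site 3, node VZ: V={C} ∪ Z={A} → {A,C} (+1)
site 3, node BHOQVZ: BHOQ={T} ∪ VZ={A,C} → {A,C,T} (+1)
site 4, node HQ: H={G} ∪ Q={C} → {C,G} (+1)
site 4, node HOQ: HQ={C,G} ∪ O={T} → {C,G,T} (+1)
site 4, node BHOQ: B={G} ∩ HOQ={C,G,T} → {G} (+0)
site 4, node VZ: V={G} ∩ Z={G} → {G} (+0)
site 4, node BHOQVZ: BHOQ={G} ∩ VZ={G} → {G} (+0)
site 5, node HQ: H={C} ∪ Q={A} → {A,C} (+1)
site 5, node HOQ: HQ={A,C} ∩ O={A} → {A} (+0)
site 5, node BHOQ: B={G} ∪ HOQ={A} → {A,G} (+1)
site 5, node VZ: V={C} ∪ Z={T} → {C,T} (+1)
site 5, node BHOQVZ: BHOQ={A,G} ∪ VZ={C,T} → {A,C,G,T} (+1)
site 6, node HQ: H={A} ∩ Q={A} → {A} (+0)
site 6, node HOQ: HQ={A} ∪ O={T} → {A,T} (+1)
site 6, node BHOQ: B={G} ∪ HOQ={A,T} → {A,G,T} (+1)
site 6, node VZ: V={G} ∪ Z={T} → {G,T} (+1)
site 6, node BHOQVZ: BHOQ={A,G,T} ∩ VZ={G,T} → {G,T} (+0)
site 7, node HQ: H={C} ∪ Q={T} → {C,T} (+1)
site 7, node HOQ: HQ={C,T} ∪ O={G} → {C,G,T} (+1)
site 7, node BHOQ: B={G} ∩ HOQ={C,G,T} → {G} (+0)
site 7, node VZ: V={G} ∩ Z={G} → {G} (+0)
site 7, node BHOQVZ: BHOQ={G} ∩ VZ={G} → {G} (+0)
per-site changes: [2, 3, 4, 4, 2, 4, 3, 2]; total = 24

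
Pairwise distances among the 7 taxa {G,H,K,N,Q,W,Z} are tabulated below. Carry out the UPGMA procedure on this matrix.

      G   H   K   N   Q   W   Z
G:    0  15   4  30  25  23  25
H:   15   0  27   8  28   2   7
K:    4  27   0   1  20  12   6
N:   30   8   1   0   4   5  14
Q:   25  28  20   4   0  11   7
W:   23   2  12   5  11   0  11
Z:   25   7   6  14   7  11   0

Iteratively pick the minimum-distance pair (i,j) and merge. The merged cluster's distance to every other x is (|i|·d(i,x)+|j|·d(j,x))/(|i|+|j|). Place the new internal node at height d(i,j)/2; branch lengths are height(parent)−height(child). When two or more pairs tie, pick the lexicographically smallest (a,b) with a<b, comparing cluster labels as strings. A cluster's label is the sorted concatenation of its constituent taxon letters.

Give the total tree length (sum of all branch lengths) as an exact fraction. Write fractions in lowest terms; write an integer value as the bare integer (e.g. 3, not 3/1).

1807/48

step 1: merge (K,N) at d=1; branch lengths K→1/2, N→1/2; new cluster KN
  updated: d(G,KN)=17, d(H,KN)=35/2, d(KN,Q)=12, d(KN,W)=17/2, d(KN,Z)=10
step 2: merge (H,W) at d=2; branch lengths H→1, W→1; new cluster HW
  updated: d(G,HW)=19, d(HW,KN)=13, d(HW,Q)=39/2, d(HW,Z)=9
step 3: merge (Q,Z) at d=7; branch lengths Q→7/2, Z→7/2; new cluster QZ
  updated: d(G,QZ)=25, d(HW,QZ)=57/4, d(KN,QZ)=11
step 4: merge (KN,QZ) at d=11; branch lengths KN→5, QZ→2; new cluster KNQZ
  updated: d(G,KNQZ)=21, d(HW,KNQZ)=109/8
step 5: merge (HW,KNQZ) at d=109/8; branch lengths HW→93/16, KNQZ→21/16; new cluster HKNQWZ
  updated: d(G,HKNQWZ)=61/3
step 6: merge (G,HKNQWZ) at d=61/3; branch lengths G→61/6, HKNQWZ→161/48; new cluster GHKNQWZ
final tree: (G:61/6,((H:1,W:1):93/16,((K:1/2,N:1/2):5,(Q:7/2,Z:7/2):2):21/16):161/48)
total length: 1807/48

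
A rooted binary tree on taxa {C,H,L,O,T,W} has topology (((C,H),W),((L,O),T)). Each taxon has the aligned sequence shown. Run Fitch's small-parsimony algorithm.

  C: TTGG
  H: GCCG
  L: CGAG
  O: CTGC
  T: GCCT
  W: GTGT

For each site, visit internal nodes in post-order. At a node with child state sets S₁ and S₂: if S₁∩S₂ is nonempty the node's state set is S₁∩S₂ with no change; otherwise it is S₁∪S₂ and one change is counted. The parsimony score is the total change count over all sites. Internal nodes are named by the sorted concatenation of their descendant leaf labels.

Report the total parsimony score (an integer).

11

site 0, node CH: C={T} ∪ H={G} → {G,T} (+1)
site 0, node CHW: CH={G,T} ∩ W={G} → {G} (+0)
site 0, node LO: L={C} ∩ O={C} → {C} (+0)
site 0, node LOT: LO={C} ∪ T={G} → {C,G} (+1)
site 0, node CHLOTW: CHW={G} ∩ LOT={C,G} → {G} (+0)
site 1, node CH: C={T} ∪ H={C} → {C,T} (+1)
site 1, node CHW: CH={C,T} ∩ W={T} → {T} (+0)
site 1, node LO: L={G} ∪ O={T} → {G,T} (+1)
site 1, node LOT: LO={G,T} ∪ T={C} → {C,G,T} (+1)
site 1, node CHLOTW: CHW={T} ∩ LOT={C,G,T} → {T} (+0)
site 2, node CH: C={G} ∪ H={C} → {C,G} (+1)
site 2, node CHW: CH={C,G} ∩ W={G} → {G} (+0)
site 2, node LO: L={A} ∪ O={G} → {A,G} (+1)
site 2, node LOT: LO={A,G} ∪ T={C} → {A,C,G} (+1)
site 2, node CHLOTW: CHW={G} ∩ LOT={A,C,G} → {G} (+0)
site 3, node CH: C={G} ∩ H={G} → {G} (+0)
site 3, node CHW: CH={G} ∪ W={T} → {G,T} (+1)
site 3, node LO: L={G} ∪ O={C} → {C,G} (+1)
site 3, node LOT: LO={C,G} ∪ T={T} → {C,G,T} (+1)
site 3, node CHLOTW: CHW={G,T} ∩ LOT={C,G,T} → {G,T} (+0)
per-site changes: [2, 3, 3, 3]; total = 11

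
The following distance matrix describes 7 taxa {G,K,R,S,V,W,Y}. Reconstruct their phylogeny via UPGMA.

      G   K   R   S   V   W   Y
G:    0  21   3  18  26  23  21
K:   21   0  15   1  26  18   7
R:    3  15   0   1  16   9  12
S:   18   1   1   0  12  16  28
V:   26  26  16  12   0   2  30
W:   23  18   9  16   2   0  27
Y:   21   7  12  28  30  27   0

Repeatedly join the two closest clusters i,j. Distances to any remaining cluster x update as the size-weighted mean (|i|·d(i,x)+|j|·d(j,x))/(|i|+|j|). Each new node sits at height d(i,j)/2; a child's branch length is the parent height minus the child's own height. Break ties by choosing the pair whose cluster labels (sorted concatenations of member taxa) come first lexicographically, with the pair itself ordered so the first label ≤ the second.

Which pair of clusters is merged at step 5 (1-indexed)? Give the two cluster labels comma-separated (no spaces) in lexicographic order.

GKRS,Y

1. join K+S (d=1) ⇒ KS; edges |K|=1/2, |S|=1/2
  updated: d(G,KS)=39/2, d(KS,R)=8, d(KS,V)=19, d(KS,W)=17, d(KS,Y)=35/2
2. join V+W (d=2) ⇒ VW; edges |V|=1, |W|=1
  updated: d(G,VW)=49/2, d(KS,VW)=18, d(R,VW)=25/2, d(VW,Y)=57/2
3. join G+R (d=3) ⇒ GR; edges |G|=3/2, |R|=3/2
  updated: d(GR,KS)=55/4, d(GR,VW)=37/2, d(GR,Y)=33/2
4. join GR+KS (d=55/4) ⇒ GKRS; edges |GR|=43/8, |KS|=51/8
  updated: d(GKRS,VW)=73/4, d(GKRS,Y)=17
5. join GKRS+Y (d=17) ⇒ GKRSY; edges |GKRS|=13/8, |Y|=17/2
  updated: d(GKRSY,VW)=203/10
6. join GKRSY+VW (d=203/10) ⇒ GKRSVWY; edges |GKRSY|=33/20, |VW|=183/20
final tree: ((((G:3/2,R:3/2):43/8,(K:1/2,S:1/2):51/8):13/8,Y:17/2):33/20,(V:1,W:1):183/20)
total length: 1547/40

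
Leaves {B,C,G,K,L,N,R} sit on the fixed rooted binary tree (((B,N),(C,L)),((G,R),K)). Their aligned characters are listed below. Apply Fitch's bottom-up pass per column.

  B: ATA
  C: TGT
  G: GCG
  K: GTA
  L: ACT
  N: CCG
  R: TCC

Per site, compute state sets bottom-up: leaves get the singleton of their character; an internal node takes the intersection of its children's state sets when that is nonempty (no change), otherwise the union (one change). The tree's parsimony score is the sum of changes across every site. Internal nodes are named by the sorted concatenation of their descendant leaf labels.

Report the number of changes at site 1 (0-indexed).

3

site 0, node BN: B={A} ∪ N={C} → {A,C} (+1)
site 0, node CL: C={T} ∪ L={A} → {A,T} (+1)
site 0, node BCLN: BN={A,C} ∩ CL={A,T} → {A} (+0)
site 0, node GR: G={G} ∪ R={T} → {G,T} (+1)
site 0, node GKR: GR={G,T} ∩ K={G} → {G} (+0)
site 0, node BCGKLNR: BCLN={A} ∪ GKR={G} → {A,G} (+1)
site 1, node BN: B={T} ∪ N={C} → {C,T} (+1)
site 1, node CL: C={G} ∪ L={C} → {C,G} (+1)
site 1, node BCLN: BN={C,T} ∩ CL={C,G} → {C} (+0)
site 1, node GR: G={C} ∩ R={C} → {C} (+0)
site 1, node GKR: GR={C} ∪ K={T} → {C,T} (+1)
site 1, node BCGKLNR: BCLN={C} ∩ GKR={C,T} → {C} (+0)
site 2, node BN: B={A} ∪ N={G} → {A,G} (+1)
site 2, node CL: C={T} ∩ L={T} → {T} (+0)
site 2, node BCLN: BN={A,G} ∪ CL={T} → {A,G,T} (+1)
site 2, node GR: G={G} ∪ R={C} → {C,G} (+1)
site 2, node GKR: GR={C,G} ∪ K={A} → {A,C,G} (+1)
site 2, node BCGKLNR: BCLN={A,G,T} ∩ GKR={A,C,G} → {A,G} (+0)
per-site changes: [4, 3, 4]; total = 11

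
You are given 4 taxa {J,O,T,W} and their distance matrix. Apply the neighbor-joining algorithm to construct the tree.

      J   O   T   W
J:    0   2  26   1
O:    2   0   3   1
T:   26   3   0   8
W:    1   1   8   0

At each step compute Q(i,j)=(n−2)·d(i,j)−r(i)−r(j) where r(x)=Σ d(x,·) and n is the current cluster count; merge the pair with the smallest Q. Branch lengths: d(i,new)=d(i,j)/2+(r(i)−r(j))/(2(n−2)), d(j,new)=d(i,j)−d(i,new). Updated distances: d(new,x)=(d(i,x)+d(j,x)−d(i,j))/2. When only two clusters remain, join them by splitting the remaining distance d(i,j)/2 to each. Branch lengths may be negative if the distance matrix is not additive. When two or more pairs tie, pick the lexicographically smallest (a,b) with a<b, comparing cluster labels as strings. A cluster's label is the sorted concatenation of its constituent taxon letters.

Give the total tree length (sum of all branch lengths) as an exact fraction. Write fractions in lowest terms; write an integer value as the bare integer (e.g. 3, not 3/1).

iteration 1: select J,W (d=1, Q=-37); attach at lengths (21/4, -17/4); label the merged cluster JW
  updated: d(JW,O)=1, d(JW,T)=33/2
iteration 2: select JW,O (d=1, Q=-41/2); attach at lengths (29/4, -25/4); label the merged cluster JOW
  updated: d(JOW,T)=37/4
iteration 3: select JOW,T (d=37/4); attach at lengths (37/8, 37/8); label the merged cluster JOTW
final tree: (((J:21/4,W:-17/4):29/4,O:-25/4):37/8,T:37/8)
total length: 45/4

45/4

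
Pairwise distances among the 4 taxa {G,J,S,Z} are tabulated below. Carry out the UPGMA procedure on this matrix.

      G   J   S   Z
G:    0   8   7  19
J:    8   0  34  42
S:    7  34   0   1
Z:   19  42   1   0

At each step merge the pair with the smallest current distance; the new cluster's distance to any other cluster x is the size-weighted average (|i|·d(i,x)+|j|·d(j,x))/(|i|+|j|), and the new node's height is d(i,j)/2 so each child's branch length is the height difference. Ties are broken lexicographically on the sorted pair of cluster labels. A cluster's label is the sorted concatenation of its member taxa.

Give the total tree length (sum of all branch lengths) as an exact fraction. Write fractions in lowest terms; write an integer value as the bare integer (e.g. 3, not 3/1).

30

iteration 1: select S,Z (d=1); attach at lengths (1/2, 1/2); label the merged cluster SZ
  updated: d(G,SZ)=13, d(J,SZ)=38
iteration 2: select G,J (d=8); attach at lengths (4, 4); label the merged cluster GJ
  updated: d(GJ,SZ)=51/2
iteration 3: select GJ,SZ (d=51/2); attach at lengths (35/4, 49/4); label the merged cluster GJSZ
final tree: ((G:4,J:4):35/4,(S:1/2,Z:1/2):49/4)
total length: 30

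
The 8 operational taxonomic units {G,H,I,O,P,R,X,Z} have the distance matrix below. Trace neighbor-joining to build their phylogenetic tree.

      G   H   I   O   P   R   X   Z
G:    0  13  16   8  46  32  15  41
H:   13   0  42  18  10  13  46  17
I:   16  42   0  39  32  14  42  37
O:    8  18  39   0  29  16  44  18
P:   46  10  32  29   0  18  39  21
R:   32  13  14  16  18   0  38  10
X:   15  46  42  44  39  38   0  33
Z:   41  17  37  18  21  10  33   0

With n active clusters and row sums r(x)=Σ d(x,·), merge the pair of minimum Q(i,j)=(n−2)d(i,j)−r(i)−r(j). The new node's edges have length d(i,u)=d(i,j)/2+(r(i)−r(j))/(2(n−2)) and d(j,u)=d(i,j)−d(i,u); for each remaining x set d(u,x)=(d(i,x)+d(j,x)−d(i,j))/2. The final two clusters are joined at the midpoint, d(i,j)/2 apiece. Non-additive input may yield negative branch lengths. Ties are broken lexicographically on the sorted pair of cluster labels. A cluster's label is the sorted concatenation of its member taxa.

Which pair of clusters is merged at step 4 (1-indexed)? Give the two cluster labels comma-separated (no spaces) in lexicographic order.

iteration 1: select G,X (d=15, Q=-338); attach at lengths (1/3, 44/3); label the merged cluster GX
  updated: d(GX,H)=22, d(GX,I)=43/2, d(GX,O)=37/2, d(GX,P)=35, d(GX,R)=55/2, d(GX,Z)=59/2
iteration 2: select GX,I (d=43/2, Q=-232); attach at lengths (38/5, 139/10); label the merged cluster GIX
  updated: d(GIX,H)=85/4, d(GIX,O)=18, d(GIX,P)=91/4, d(GIX,R)=10, d(GIX,Z)=45/2
iteration 3: select H,P (d=10, Q=-140); attach at lengths (37/16, 123/16); label the merged cluster HP
  updated: d(GIX,HP)=17, d(HP,O)=37/2, d(HP,R)=21/2, d(HP,Z)=14
iteration 4: select GIX,O (d=18, Q=-84); attach at lengths (17/2, 19/2); label the merged cluster GIOX
  updated: d(GIOX,HP)=35/4, d(GIOX,R)=4, d(GIOX,Z)=45/4
iteration 5: select GIOX,R (d=4, Q=-81/2); attach at lengths (15/8, 17/8); label the merged cluster GIORX
  updated: d(GIORX,HP)=61/8, d(GIORX,Z)=69/8
iteration 6: select GIORX,HP (d=61/8, Q=-121/4); attach at lengths (9/8, 13/2); label the merged cluster GHIOPRX
  updated: d(GHIOPRX,Z)=15/2
iteration 7: select GHIOPRX,Z (d=15/2); attach at lengths (15/4, 15/4); label the merged cluster GHIOPRXZ
final tree: ((((((G:1/3,X:44/3):38/5,I:139/10):17/2,O:19/2):15/8,R:17/8):9/8,(H:37/16,P:123/16):13/2):15/4,Z:15/4)
total length: 669/8

GIX,O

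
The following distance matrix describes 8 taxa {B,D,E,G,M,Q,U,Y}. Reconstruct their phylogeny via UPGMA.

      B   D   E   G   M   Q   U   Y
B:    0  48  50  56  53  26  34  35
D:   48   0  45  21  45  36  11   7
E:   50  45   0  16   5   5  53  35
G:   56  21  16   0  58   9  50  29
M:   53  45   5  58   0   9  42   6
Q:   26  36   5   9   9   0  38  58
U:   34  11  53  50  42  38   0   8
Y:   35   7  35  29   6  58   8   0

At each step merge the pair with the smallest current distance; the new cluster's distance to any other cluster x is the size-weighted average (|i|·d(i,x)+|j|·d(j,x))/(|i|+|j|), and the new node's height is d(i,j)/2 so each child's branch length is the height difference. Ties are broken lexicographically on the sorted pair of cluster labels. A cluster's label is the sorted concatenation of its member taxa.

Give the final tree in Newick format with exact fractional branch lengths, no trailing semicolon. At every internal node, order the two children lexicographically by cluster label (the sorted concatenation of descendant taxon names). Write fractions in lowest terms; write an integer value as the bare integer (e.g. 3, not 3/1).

(B:151/7,(((D:7/2,Y:7/2):5/4,U:19/4):43/3,(((E:5/2,M:5/2):1,Q:7/2):31/3,G:83/6):21/4):209/84)

iteration 1: select E,M (d=5); attach at lengths (5/2, 5/2); label the merged cluster EM
  updated: d(B,EM)=103/2, d(D,EM)=45, d(EM,G)=37, d(EM,Q)=7, d(EM,U)=95/2, d(EM,Y)=41/2
iteration 2: select D,Y (d=7); attach at lengths (7/2, 7/2); label the merged cluster DY
  updated: d(B,DY)=83/2, d(DY,EM)=131/4, d(DY,G)=25, d(DY,Q)=47, d(DY,U)=19/2
iteration 3: select EM,Q (d=7); attach at lengths (1, 7/2); label the merged cluster EMQ
  updated: d(B,EMQ)=43, d(DY,EMQ)=75/2, d(EMQ,G)=83/3, d(EMQ,U)=133/3
iteration 4: select DY,U (d=19/2); attach at lengths (5/4, 19/4); label the merged cluster DUY
  updated: d(B,DUY)=39, d(DUY,EMQ)=358/9, d(DUY,G)=100/3
iteration 5: select EMQ,G (d=83/3); attach at lengths (31/3, 83/6); label the merged cluster EGMQ
  updated: d(B,EGMQ)=185/4, d(DUY,EGMQ)=229/6
iteration 6: select DUY,EGMQ (d=229/6); attach at lengths (43/3, 21/4); label the merged cluster DEGMQUY
  updated: d(B,DEGMQUY)=302/7
iteration 7: select B,DEGMQUY (d=302/7); attach at lengths (151/7, 209/84); label the merged cluster BDEGMQUY
final tree: (B:151/7,(((D:7/2,Y:7/2):5/4,U:19/4):43/3,(((E:5/2,M:5/2):1,Q:7/2):31/3,G:83/6):21/4):209/84)
total length: 3793/42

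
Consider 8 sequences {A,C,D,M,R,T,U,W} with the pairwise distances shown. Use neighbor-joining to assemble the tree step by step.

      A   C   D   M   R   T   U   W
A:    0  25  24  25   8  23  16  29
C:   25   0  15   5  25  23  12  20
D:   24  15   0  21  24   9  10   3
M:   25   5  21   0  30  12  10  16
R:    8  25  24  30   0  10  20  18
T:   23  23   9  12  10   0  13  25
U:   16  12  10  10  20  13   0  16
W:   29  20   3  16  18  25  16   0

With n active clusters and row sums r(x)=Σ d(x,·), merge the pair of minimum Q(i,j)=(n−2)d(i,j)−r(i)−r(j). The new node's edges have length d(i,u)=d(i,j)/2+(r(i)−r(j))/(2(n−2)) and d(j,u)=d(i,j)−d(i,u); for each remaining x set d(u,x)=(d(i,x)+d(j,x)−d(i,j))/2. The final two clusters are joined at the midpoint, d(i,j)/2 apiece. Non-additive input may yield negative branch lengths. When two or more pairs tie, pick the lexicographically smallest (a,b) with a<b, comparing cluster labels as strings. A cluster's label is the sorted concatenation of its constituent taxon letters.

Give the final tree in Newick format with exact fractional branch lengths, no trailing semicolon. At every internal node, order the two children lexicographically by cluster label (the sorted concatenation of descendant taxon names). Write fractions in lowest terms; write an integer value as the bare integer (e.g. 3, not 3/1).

(((((A:21/4,R:11/4):23/3,T:29/6):113/32,(D:-13/20,W:73/20):227/32):45/32,(C:59/16,M:21/16):187/32):85/64,U:85/64)

step 1: merge (A,R) at d=8, Q=-237; branch lengths A→21/4, R→11/4; new cluster AR
  updated: d(AR,C)=21, d(AR,D)=20, d(AR,M)=47/2, d(AR,T)=25/2, d(AR,U)=14, d(AR,W)=39/2
step 2: merge (D,W) at d=3, Q=-325/2; branch lengths D→-13/20, W→73/20; new cluster DW
  updated: d(AR,DW)=73/4, d(C,DW)=16, d(DW,M)=17, d(DW,T)=31/2, d(DW,U)=23/2
step 3: merge (C,M) at d=5, Q=-249/2; branch lengths C→59/16, M→21/16; new cluster CM
  updated: d(AR,CM)=79/4, d(CM,DW)=14, d(CM,T)=15, d(CM,U)=17/2
step 4: merge (AR,T) at d=25/2, Q=-83; branch lengths AR→23/3, T→29/6; new cluster ART
  updated: d(ART,CM)=89/8, d(ART,DW)=85/8, d(ART,U)=29/4
step 5: merge (ART,DW) at d=85/8, Q=-351/8; branch lengths ART→113/32, DW→227/32; new cluster ADRTW
  updated: d(ADRTW,CM)=29/4, d(ADRTW,U)=65/16
step 6: merge (ADRTW,CM) at d=29/4, Q=-317/16; branch lengths ADRTW→45/32, CM→187/32; new cluster ACDMRTW
  updated: d(ACDMRTW,U)=85/32
step 7: merge (ACDMRTW,U) at d=85/32; branch lengths ACDMRTW→85/64, U→85/64; new cluster ACDMRTUW
final tree: (((((A:21/4,R:11/4):23/3,T:29/6):113/32,(D:-13/20,W:73/20):227/32):45/32,(C:59/16,M:21/16):187/32):85/64,U:85/64)
total length: 1569/32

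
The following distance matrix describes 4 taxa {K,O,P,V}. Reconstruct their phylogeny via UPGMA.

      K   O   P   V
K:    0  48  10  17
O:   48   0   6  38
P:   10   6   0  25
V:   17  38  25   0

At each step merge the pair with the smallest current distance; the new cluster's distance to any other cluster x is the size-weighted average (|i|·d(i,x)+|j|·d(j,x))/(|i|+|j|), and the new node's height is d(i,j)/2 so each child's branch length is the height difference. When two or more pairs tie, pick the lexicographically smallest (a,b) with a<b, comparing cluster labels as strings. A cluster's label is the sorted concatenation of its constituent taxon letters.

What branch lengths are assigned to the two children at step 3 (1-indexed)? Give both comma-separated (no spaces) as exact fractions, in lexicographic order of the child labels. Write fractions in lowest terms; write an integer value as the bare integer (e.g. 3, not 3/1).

iteration 1: select O,P (d=6); attach at lengths (3, 3); label the merged cluster OP
  updated: d(K,OP)=29, d(OP,V)=63/2
iteration 2: select K,V (d=17); attach at lengths (17/2, 17/2); label the merged cluster KV
  updated: d(KV,OP)=121/4
iteration 3: select KV,OP (d=121/4); attach at lengths (53/8, 97/8); label the merged cluster KOPV
final tree: ((K:17/2,V:17/2):53/8,(O:3,P:3):97/8)
total length: 167/4

53/8,97/8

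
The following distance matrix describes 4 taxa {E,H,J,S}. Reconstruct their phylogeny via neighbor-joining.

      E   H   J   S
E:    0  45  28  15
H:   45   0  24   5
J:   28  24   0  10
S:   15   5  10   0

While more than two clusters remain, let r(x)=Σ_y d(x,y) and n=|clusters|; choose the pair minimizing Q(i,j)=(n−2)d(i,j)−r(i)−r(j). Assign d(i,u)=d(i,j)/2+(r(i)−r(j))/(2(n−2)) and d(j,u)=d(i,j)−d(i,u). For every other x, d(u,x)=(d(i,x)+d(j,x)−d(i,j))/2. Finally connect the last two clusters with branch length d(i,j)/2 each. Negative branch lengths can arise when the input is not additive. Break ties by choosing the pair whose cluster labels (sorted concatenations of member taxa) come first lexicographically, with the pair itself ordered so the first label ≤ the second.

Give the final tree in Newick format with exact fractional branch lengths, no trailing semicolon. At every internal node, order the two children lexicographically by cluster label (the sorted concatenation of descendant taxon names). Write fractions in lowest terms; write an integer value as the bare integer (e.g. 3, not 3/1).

1. join E+J (d=28, Q=-94) ⇒ EJ; edges |E|=41/2, |J|=15/2
  updated: d(EJ,H)=41/2, d(EJ,S)=-3/2
2. join EJ+H (d=41/2, Q=-24) ⇒ EHJ; edges |EJ|=7, |H|=27/2
  updated: d(EHJ,S)=-17/2
3. join EHJ+S (d=-17/2) ⇒ EHJS; edges |EHJ|=-17/4, |S|=-17/4
final tree: (((E:41/2,J:15/2):7,H:27/2):-17/4,S:-17/4)
total length: 40

(((E:41/2,J:15/2):7,H:27/2):-17/4,S:-17/4)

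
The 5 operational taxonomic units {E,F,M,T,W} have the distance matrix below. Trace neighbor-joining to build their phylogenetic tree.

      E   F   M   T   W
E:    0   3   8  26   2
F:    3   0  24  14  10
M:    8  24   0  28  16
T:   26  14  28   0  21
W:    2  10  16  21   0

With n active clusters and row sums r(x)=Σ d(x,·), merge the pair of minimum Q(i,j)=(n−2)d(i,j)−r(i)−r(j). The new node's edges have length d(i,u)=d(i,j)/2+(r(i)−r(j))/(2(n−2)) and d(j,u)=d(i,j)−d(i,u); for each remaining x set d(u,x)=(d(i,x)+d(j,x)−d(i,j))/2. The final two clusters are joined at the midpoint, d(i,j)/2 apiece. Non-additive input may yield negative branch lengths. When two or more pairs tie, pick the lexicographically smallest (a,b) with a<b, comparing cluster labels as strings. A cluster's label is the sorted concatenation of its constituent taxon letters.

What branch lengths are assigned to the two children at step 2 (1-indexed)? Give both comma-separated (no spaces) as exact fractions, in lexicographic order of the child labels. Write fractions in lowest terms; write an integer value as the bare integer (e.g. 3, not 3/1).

-19/8,83/8

step 1: merge (F,T) at d=14, Q=-98; branch lengths F→2/3, T→40/3; new cluster FT
  updated: d(E,FT)=15/2, d(FT,M)=19, d(FT,W)=17/2
step 2: merge (E,M) at d=8, Q=-89/2; branch lengths E→-19/8, M→83/8; new cluster EM
  updated: d(EM,FT)=37/4, d(EM,W)=5
step 3: merge (EM,FT) at d=37/4, Q=-91/4; branch lengths EM→23/8, FT→51/8; new cluster EFMT
  updated: d(EFMT,W)=17/8
step 4: merge (EFMT,W) at d=17/8; branch lengths EFMT→17/16, W→17/16; new cluster EFMTW
final tree: (((E:-19/8,M:83/8):23/8,(F:2/3,T:40/3):51/8):17/16,W:17/16)
total length: 267/8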